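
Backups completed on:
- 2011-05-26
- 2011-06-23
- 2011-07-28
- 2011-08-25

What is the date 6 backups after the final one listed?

Gaps: 28, 35, 28 days — a mix of 28 and 35. Every date is a Thursday.
Each is the 4th Thursday of its month.
September 2011 — 4th Thursday is 2011-09-22.
October 2011 — 4th Thursday is 2011-10-27.
November 2011 — 4th Thursday is 2011-11-24.
December 2011 — 4th Thursday is 2011-12-22.
January 2012 — 4th Thursday is 2012-01-26.
4th Thursday of February 2012: 2012-02-23.

2012-02-23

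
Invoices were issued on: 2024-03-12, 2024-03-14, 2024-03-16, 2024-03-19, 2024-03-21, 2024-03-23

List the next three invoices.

2024-03-26, 2024-03-28, 2024-03-30

Gaps: 2, 2, 3, 2, 2 days — not constant, but cyclic with period 3.
The events fall on every Tuesday, Thursday and Saturday.
The following Tuesday is 2024-03-26.
The following Thursday is 2024-03-28.
The following Saturday is 2024-03-30.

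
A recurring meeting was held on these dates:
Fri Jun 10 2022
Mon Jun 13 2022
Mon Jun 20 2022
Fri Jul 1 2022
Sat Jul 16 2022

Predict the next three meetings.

Thu Aug 4 2022, Sat Aug 27 2022, Fri Sep 23 2022

Gaps: 3, 7, 11, 15 days — each gap is 4 larger than the previous one.
Next gap: 19 days. Sat Jul 16 2022 + 19 days = Thu Aug 4 2022.
Next gap: 23 days. Thu Aug 4 2022 + 23 days = Sat Aug 27 2022.
Next gap: 27 days. Sat Aug 27 2022 + 27 days = Fri Sep 23 2022.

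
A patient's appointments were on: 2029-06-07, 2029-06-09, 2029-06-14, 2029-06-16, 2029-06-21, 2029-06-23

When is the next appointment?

2029-06-28

Gaps: 2, 5, 2, 5, 2 days — not constant, but cyclic with period 2.
The events fall on every Thursday and Saturday.
Next Thursday: 2029-06-28.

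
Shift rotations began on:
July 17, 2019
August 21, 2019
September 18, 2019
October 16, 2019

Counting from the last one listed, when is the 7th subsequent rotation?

May 20, 2020

All dates are Wednesdays, 35, 28, 28 days apart.
Specifically, the 3rd Wednesday of each month.
November 2019 — 3rd Wednesday is November 20, 2019.
3rd Wednesday of December 2019: December 18, 2019.
3rd Wednesday of January 2020: January 15, 2020.
3rd Wednesday of February 2020: February 19, 2020.
3rd Wednesday of March 2020: March 18, 2020.
April 2020 — 3rd Wednesday is April 15, 2020.
3rd Wednesday of May 2020: May 20, 2020.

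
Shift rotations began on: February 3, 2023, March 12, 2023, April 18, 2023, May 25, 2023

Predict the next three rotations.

Gaps between consecutive events: 37, 37, 37 days — a constant 37-day interval.
May 25, 2023 + 37 days = July 1, 2023.
July 1, 2023 + 37 days = August 7, 2023.
August 7, 2023 + 37 days = September 13, 2023.

July 1, 2023; August 7, 2023; September 13, 2023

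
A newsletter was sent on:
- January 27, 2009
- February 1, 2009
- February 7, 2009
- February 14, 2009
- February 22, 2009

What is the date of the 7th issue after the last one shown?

The spacing grows by 1 each time: 5, 6, 7, 8 days.
Next gap: 9 days. February 22, 2009 + 9 days = March 3, 2009.
Next gap: 10 days. March 3, 2009 + 10 days = March 13, 2009.
Next gap: 11 days. March 13, 2009 + 11 days = March 24, 2009.
Next gap: 12 days. March 24, 2009 + 12 days = April 5, 2009.
Next gap: 13 days. April 5, 2009 + 13 days = April 18, 2009.
Next gap: 14 days. April 18, 2009 + 14 days = May 2, 2009.
Next gap: 15 days. May 2, 2009 + 15 days = May 17, 2009.

May 17, 2009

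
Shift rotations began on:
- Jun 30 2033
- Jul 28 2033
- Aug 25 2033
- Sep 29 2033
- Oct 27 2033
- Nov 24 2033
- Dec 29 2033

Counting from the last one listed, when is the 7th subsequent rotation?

Every date is a Thursday; gaps 28, 28, 35, 28, 28, 35 days.
Each is the last Thursday of its month (at least one falls on the 29th or later, ruling out '4th Thursday').
Last Thursday of January 2034: Jan 26 2034.
Last Thursday of February 2034: Feb 23 2034.
Last Thursday of March 2034: Mar 30 2034.
April 2034 ends with Thursday Apr 27 2034.
May 2034 ends with Thursday May 25 2034.
Last Thursday of June 2034: Jun 29 2034.
July 2034 ends with Thursday Jul 27 2034.

Jul 27 2034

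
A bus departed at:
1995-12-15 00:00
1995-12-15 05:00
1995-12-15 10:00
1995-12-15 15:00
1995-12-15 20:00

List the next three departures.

1995-12-16 01:00, 1995-12-16 06:00, 1995-12-16 11:00

The interval is a steady 5 hours (5, 5, 5, 5).
1995-12-15 20:00 + 5 h = 1995-12-16 01:00.
1995-12-16 01:00 + 5 h = 1995-12-16 06:00.
1995-12-16 06:00 + 5 h = 1995-12-16 11:00.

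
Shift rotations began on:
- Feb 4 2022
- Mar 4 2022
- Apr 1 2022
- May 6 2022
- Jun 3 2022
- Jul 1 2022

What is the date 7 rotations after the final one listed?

Gaps: 28, 28, 35, 28, 28 days — a mix of 28 and 35. Every date is a Friday.
Each is the 1st Friday of its month.
August 2022 — 1st Friday is Aug 5 2022.
September 2022 — 1st Friday is Sep 2 2022.
October 2022 — 1st Friday is Oct 7 2022.
November 2022 — 1st Friday is Nov 4 2022.
1st Friday of December 2022: Dec 2 2022.
1st Friday of January 2023: Jan 6 2023.
1st Friday of February 2023: Feb 3 2023.

Feb 3 2023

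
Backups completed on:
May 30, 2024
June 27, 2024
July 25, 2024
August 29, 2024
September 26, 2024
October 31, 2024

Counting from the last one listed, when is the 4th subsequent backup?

Every date is a Thursday; gaps 28, 28, 35, 28, 35 days.
Each is the last Thursday of its month (at least one falls on the 29th or later, ruling out '4th Thursday').
November 2024 ends with Thursday November 28, 2024.
Last Thursday of December 2024: December 26, 2024.
Last Thursday of January 2025: January 30, 2025.
Last Thursday of February 2025: February 27, 2025.

February 27, 2025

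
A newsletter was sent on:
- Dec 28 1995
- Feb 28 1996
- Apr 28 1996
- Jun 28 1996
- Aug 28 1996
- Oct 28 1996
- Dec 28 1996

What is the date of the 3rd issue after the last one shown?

Jun 28 1997

The day-of-month is always 28 (62, 60, 61, 61, 61, 61 days between events).
So this recurs on the 28th of every 2 months.
February 1997: Feb 28 1997.
April 1997: Apr 28 1997.
Next: June 1997 → Jun 28 1997.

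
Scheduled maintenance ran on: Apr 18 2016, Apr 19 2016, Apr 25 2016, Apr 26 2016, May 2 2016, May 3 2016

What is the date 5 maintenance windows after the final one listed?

May 23 2016

Every event lands on a Monday or Tuesday (gaps cycle 1, 6, 1, 6, 1).
So the schedule is: every Monday and Tuesday.
Next Monday: May 9 2016.
Next Tuesday: May 10 2016.
Next Monday: May 16 2016.
Next Tuesday: May 17 2016.
Next Monday: May 23 2016.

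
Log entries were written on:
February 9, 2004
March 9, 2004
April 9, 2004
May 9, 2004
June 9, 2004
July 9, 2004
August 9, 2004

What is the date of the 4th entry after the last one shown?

The day-of-month is always 9 (29, 31, 30, 31, 30, 31 days between events).
So this recurs on the 9th of each month.
Next: September 2004 → September 9, 2004.
Next: October 2004 → October 9, 2004.
November 2004: November 9, 2004.
December 2004: December 9, 2004.

December 9, 2004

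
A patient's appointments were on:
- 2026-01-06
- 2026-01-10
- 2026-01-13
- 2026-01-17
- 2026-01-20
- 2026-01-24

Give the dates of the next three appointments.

2026-01-27, 2026-01-31, 2026-02-03

Gaps: 4, 3, 4, 3, 4 days — not constant, but cyclic with period 2.
The events fall on every Tuesday and Saturday.
Next Tuesday: 2026-01-27.
Next Saturday: 2026-01-31.
Next Tuesday: 2026-02-03.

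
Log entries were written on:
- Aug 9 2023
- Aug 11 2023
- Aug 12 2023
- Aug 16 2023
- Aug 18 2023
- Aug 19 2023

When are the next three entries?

Gaps: 2, 1, 4, 2, 1 days — not constant, but cyclic with period 3.
The events fall on every Wednesday, Friday and Saturday.
Next Wednesday: Aug 23 2023.
Next Friday: Aug 25 2023.
Next Saturday: Aug 26 2023.

Aug 23 2023, Aug 25 2023, Aug 26 2023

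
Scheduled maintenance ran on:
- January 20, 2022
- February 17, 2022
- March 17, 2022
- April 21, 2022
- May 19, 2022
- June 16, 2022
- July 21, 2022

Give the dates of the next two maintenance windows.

Gaps: 28, 28, 35, 28, 28, 35 days — a mix of 28 and 35. Every date is a Thursday.
Each is the 3rd Thursday of its month.
August 2022 — 3rd Thursday is August 18, 2022.
September 2022 — 3rd Thursday is September 15, 2022.

August 18, 2022; September 15, 2022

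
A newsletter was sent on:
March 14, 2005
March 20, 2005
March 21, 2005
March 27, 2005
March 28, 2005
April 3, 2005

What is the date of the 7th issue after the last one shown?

April 25, 2005

Gaps: 6, 1, 6, 1, 6 days — not constant, but cyclic with period 2.
The events fall on every Monday and Sunday.
Next Monday: April 4, 2005.
Next Sunday: April 10, 2005.
Next Monday: April 11, 2005.
The following Sunday is April 17, 2005.
The following Monday is April 18, 2005.
Next Sunday: April 24, 2005.
The following Monday is April 25, 2005.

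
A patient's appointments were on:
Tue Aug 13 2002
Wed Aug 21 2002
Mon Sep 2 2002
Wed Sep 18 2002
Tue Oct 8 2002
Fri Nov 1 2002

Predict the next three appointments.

The spacing grows by 4 each time: 8, 12, 16, 20, 24 days.
Next gap: 28 days. Fri Nov 1 2002 + 28 days = Fri Nov 29 2002.
Next gap: 32 days. Fri Nov 29 2002 + 32 days = Tue Dec 31 2002.
Next gap: 36 days. Tue Dec 31 2002 + 36 days = Wed Feb 5 2003.

Fri Nov 29 2002, Tue Dec 31 2002, Wed Feb 5 2003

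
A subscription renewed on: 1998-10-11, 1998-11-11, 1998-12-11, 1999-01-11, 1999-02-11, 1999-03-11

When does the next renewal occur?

Gaps: 31, 30, 31, 31, 28 days — not constant. Every event is on the 11th of the month.
Pattern: the 11th of each month.
Next: April 1999 → 1999-04-11.

1999-04-11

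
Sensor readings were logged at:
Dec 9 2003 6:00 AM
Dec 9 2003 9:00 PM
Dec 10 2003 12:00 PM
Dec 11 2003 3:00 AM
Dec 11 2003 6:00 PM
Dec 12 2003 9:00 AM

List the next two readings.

Spacing: 15, 15, 15, 15, 15 h — constant 15 h.
Dec 12 2003 9:00 AM + 15 h = Dec 13 2003 12:00 AM.
Dec 13 2003 12:00 AM + 15 h = Dec 13 2003 3:00 PM.

Dec 13 2003 12:00 AM, Dec 13 2003 3:00 PM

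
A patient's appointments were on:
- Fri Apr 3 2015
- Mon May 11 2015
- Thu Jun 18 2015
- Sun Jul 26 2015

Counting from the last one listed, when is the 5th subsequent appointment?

Gaps between consecutive events: 38, 38, 38 days — a constant 38-day interval.
Sun Jul 26 2015 + 38 days = Wed Sep 2 2015.
Wed Sep 2 2015 + 38 days = Sat Oct 10 2015.
Sat Oct 10 2015 + 38 days = Tue Nov 17 2015.
Tue Nov 17 2015 + 38 days = Fri Dec 25 2015.
Fri Dec 25 2015 + 38 days = Mon Feb 1 2016.

Mon Feb 1 2016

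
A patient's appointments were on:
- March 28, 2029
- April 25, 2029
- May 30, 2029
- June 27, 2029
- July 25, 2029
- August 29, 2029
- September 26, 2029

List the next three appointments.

All Wednesdays; the gaps (28, 35, 28, 28, 35, 28) vary with month length.
This is the last Wednesday of each month.
October 2029 ends with Wednesday October 31, 2029.
November 2029 ends with Wednesday November 28, 2029.
December 2029 ends with Wednesday December 26, 2029.

October 31, 2029; November 28, 2029; December 26, 2029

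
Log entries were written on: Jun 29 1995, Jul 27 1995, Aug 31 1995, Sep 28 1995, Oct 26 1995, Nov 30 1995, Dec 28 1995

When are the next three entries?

Every date is a Thursday; gaps 28, 35, 28, 28, 35, 28 days.
Each is the last Thursday of its month (at least one falls on the 29th or later, ruling out '4th Thursday').
January 1996 ends with Thursday Jan 25 1996.
Last Thursday of February 1996: Feb 29 1996.
March 1996 ends with Thursday Mar 28 1996.

Jan 25 1996, Feb 29 1996, Mar 28 1996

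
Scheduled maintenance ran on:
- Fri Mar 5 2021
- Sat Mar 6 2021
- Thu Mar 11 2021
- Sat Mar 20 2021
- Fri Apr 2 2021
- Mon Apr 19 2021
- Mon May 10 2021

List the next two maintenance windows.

The spacing grows by 4 each time: 1, 5, 9, 13, 17, 21 days.
Next gap: 25 days. Mon May 10 2021 + 25 days = Fri Jun 4 2021.
Next gap: 29 days. Fri Jun 4 2021 + 29 days = Sat Jul 3 2021.

Fri Jun 4 2021, Sat Jul 3 2021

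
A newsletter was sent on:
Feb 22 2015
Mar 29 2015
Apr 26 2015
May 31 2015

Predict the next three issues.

Jun 28 2015, Jul 26 2015, Aug 30 2015

These are Sundays with 35, 28, 35-day gaps.
Each is the final Sunday of its month — Mar 29 2015 is past the 28th, so '4th Sunday' doesn't fit.
June 2015 ends with Sunday Jun 28 2015.
July 2015 ends with Sunday Jul 26 2015.
Last Sunday of August 2015: Aug 30 2015.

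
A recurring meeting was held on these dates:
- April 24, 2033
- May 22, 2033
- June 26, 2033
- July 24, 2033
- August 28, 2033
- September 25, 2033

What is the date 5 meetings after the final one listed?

All dates are Sundays, 28, 35, 28, 35, 28 days apart.
Specifically, the 4th Sunday of each month.
4th Sunday of October 2033: October 23, 2033.
November 2033 — 4th Sunday is November 27, 2033.
4th Sunday of December 2033: December 25, 2033.
January 2034 — 4th Sunday is January 22, 2034.
4th Sunday of February 2034: February 26, 2034.

February 26, 2034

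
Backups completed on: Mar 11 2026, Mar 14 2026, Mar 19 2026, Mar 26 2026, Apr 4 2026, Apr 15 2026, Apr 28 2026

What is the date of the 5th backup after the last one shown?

Gaps: 3, 5, 7, 9, 11, 13 days — each gap is 2 larger than the previous one.
Next gap: 15 days. Apr 28 2026 + 15 days = May 13 2026.
Next gap: 17 days. May 13 2026 + 17 days = May 30 2026.
Next gap: 19 days. May 30 2026 + 19 days = Jun 18 2026.
Next gap: 21 days. Jun 18 2026 + 21 days = Jul 9 2026.
Next gap: 23 days. Jul 9 2026 + 23 days = Aug 1 2026.

Aug 1 2026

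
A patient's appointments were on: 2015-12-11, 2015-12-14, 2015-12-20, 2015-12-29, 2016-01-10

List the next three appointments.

Gaps: 3, 6, 9, 12 days — each gap is 3 larger than the previous one.
Next gap: 15 days. 2016-01-10 + 15 days = 2016-01-25.
Next gap: 18 days. 2016-01-25 + 18 days = 2016-02-12.
Next gap: 21 days. 2016-02-12 + 21 days = 2016-03-04.

2016-01-25, 2016-02-12, 2016-03-04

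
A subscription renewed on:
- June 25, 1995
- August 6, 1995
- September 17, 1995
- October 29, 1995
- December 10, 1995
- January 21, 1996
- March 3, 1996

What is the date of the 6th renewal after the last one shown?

November 10, 1996

Gaps between consecutive events: 42, 42, 42, 42, 42, 42 days — a constant 42-day interval.
March 3, 1996 + 42 days = April 14, 1996.
April 14, 1996 + 42 days = May 26, 1996.
May 26, 1996 + 42 days = July 7, 1996.
July 7, 1996 + 42 days = August 18, 1996.
August 18, 1996 + 42 days = September 29, 1996.
September 29, 1996 + 42 days = November 10, 1996.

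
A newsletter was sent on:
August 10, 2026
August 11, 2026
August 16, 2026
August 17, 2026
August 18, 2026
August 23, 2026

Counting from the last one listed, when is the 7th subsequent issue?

Every event lands on a Monday or Tuesday or Sunday (gaps cycle 1, 5, 1, 1, 5).
So the schedule is: every Monday, Tuesday and Sunday.
Next Monday: August 24, 2026.
Next Tuesday: August 25, 2026.
The following Sunday is August 30, 2026.
The following Monday is August 31, 2026.
The following Tuesday is September 1, 2026.
Next Sunday: September 6, 2026.
Next Monday: September 7, 2026.

September 7, 2026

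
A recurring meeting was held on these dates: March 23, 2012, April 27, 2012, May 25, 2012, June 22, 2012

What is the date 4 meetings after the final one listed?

October 26, 2012

All dates are Fridays, 35, 28, 28 days apart.
Specifically, the 4th Friday of each month.
4th Friday of July 2012: July 27, 2012.
4th Friday of August 2012: August 24, 2012.
4th Friday of September 2012: September 28, 2012.
4th Friday of October 2012: October 26, 2012.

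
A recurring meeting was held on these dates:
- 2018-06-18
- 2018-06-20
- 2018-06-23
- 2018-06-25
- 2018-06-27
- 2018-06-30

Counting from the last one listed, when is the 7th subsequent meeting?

The gap pattern 2, 3, 2, 2, 3 repeats every 3 events.
These are the Mondays, Wednesdays and Saturdays of each week.
Next Monday: 2018-07-02.
The following Wednesday is 2018-07-04.
The following Saturday is 2018-07-07.
The following Monday is 2018-07-09.
Next Wednesday: 2018-07-11.
Next Saturday: 2018-07-14.
The following Monday is 2018-07-16.

2018-07-16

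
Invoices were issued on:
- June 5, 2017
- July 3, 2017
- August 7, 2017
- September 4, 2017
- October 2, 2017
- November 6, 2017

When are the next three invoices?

December 4, 2017; January 1, 2018; February 5, 2018

All dates are Mondays, 28, 35, 28, 28, 35 days apart.
Specifically, the 1st Monday of each month.
December 2017 — 1st Monday is December 4, 2017.
January 2018 — 1st Monday is January 1, 2018.
1st Monday of February 2018: February 5, 2018.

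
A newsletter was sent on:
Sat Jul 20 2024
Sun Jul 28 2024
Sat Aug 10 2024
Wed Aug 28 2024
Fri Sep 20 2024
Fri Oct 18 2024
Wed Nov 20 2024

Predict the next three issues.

Sat Dec 28 2024, Sun Feb 9 2025, Sat Mar 29 2025

The spacing grows by 5 each time: 8, 13, 18, 23, 28, 33 days.
Next gap: 38 days. Wed Nov 20 2024 + 38 days = Sat Dec 28 2024.
Next gap: 43 days. Sat Dec 28 2024 + 43 days = Sun Feb 9 2025.
Next gap: 48 days. Sun Feb 9 2025 + 48 days = Sat Mar 29 2025.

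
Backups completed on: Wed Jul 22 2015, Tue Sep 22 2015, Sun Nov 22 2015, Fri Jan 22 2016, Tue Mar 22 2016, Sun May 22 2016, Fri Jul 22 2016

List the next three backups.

Each date is the 22nd; the gaps (62, 61, 61, 60, 61, 61) track the month lengths.
The rule is the 22nd of every 2 months.
September 2016: Thu Sep 22 2016.
November 2016: Tue Nov 22 2016.
January 2017: Sun Jan 22 2017.

Thu Sep 22 2016, Tue Nov 22 2016, Sun Jan 22 2017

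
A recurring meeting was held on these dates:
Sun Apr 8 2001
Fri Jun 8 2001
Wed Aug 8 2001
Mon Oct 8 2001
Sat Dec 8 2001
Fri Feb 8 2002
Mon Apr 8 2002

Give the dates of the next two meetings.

The day-of-month is always 8 (61, 61, 61, 61, 62, 59 days between events).
So this recurs on the 8th of every 2 months.
June 2002: Sat Jun 8 2002.
Next: August 2002 → Thu Aug 8 2002.

Sat Jun 8 2002, Thu Aug 8 2002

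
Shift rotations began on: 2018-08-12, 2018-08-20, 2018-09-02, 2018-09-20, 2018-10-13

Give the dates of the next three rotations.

2018-11-10, 2018-12-13, 2019-01-20

The spacing grows by 5 each time: 8, 13, 18, 23 days.
Next gap: 28 days. 2018-10-13 + 28 days = 2018-11-10.
Next gap: 33 days. 2018-11-10 + 33 days = 2018-12-13.
Next gap: 38 days. 2018-12-13 + 38 days = 2019-01-20.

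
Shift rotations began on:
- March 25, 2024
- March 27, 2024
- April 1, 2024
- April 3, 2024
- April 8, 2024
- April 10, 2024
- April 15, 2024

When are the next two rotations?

April 17, 2024; April 22, 2024

Gaps: 2, 5, 2, 5, 2, 5 days — not constant, but cyclic with period 2.
The events fall on every Monday and Wednesday.
The following Wednesday is April 17, 2024.
The following Monday is April 22, 2024.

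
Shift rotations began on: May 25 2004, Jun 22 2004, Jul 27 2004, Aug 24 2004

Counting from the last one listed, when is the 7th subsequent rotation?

Mar 22 2005

All dates are Tuesdays, 28, 35, 28 days apart.
Specifically, the 4th Tuesday of each month.
4th Tuesday of September 2004: Sep 28 2004.
4th Tuesday of October 2004: Oct 26 2004.
4th Tuesday of November 2004: Nov 23 2004.
December 2004 — 4th Tuesday is Dec 28 2004.
January 2005 — 4th Tuesday is Jan 25 2005.
February 2005 — 4th Tuesday is Feb 22 2005.
March 2005 — 4th Tuesday is Mar 22 2005.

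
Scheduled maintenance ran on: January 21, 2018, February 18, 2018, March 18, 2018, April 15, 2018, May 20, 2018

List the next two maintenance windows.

All dates are Sundays, 28, 28, 28, 35 days apart.
Specifically, the 3rd Sunday of each month.
3rd Sunday of June 2018: June 17, 2018.
3rd Sunday of July 2018: July 15, 2018.

June 17, 2018; July 15, 2018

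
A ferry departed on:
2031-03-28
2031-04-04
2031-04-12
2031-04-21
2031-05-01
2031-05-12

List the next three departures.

2031-05-24, 2031-06-06, 2031-06-20

The spacing grows by 1 each time: 7, 8, 9, 10, 11 days.
Next gap: 12 days. 2031-05-12 + 12 days = 2031-05-24.
Next gap: 13 days. 2031-05-24 + 13 days = 2031-06-06.
Next gap: 14 days. 2031-06-06 + 14 days = 2031-06-20.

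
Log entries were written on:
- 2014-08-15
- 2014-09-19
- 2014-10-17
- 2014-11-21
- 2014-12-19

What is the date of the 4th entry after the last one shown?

2015-04-17

These are Fridays at 28- or 35-day spacing (35, 28, 35, 28).
The pattern: 3rd Friday of the month.
January 2015 — 3rd Friday is 2015-01-16.
3rd Friday of February 2015: 2015-02-20.
3rd Friday of March 2015: 2015-03-20.
April 2015 — 3rd Friday is 2015-04-17.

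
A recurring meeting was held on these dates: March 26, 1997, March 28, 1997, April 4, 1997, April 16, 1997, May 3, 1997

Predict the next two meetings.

Intervals are 2, 7, 12, 17 days — an arithmetic progression with common difference 5.
Next gap: 22 days. May 3, 1997 + 22 days = May 25, 1997.
Next gap: 27 days. May 25, 1997 + 27 days = June 21, 1997.

May 25, 1997; June 21, 1997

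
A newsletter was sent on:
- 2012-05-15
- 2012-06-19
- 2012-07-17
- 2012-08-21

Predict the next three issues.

2012-09-18, 2012-10-16, 2012-11-20

All dates are Tuesdays, 35, 28, 35 days apart.
Specifically, the 3rd Tuesday of each month.
3rd Tuesday of September 2012: 2012-09-18.
October 2012 — 3rd Tuesday is 2012-10-16.
November 2012 — 3rd Tuesday is 2012-11-20.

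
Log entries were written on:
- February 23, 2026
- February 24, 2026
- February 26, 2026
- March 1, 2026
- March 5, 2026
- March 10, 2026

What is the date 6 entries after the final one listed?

Intervals are 1, 2, 3, 4, 5 days — an arithmetic progression with common difference 1.
Next gap: 6 days. March 10, 2026 + 6 days = March 16, 2026.
Next gap: 7 days. March 16, 2026 + 7 days = March 23, 2026.
Next gap: 8 days. March 23, 2026 + 8 days = March 31, 2026.
Next gap: 9 days. March 31, 2026 + 9 days = April 9, 2026.
Next gap: 10 days. April 9, 2026 + 10 days = April 19, 2026.
Next gap: 11 days. April 19, 2026 + 11 days = April 30, 2026.

April 30, 2026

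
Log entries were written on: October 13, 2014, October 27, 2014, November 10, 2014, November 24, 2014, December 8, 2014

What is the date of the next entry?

December 22, 2014

Every event comes 14 days after the last (14, 14, 14, 14).
December 8, 2014 + 14 days = December 22, 2014.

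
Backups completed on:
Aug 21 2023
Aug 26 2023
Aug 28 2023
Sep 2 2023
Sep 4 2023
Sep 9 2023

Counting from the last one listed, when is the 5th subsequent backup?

The gap pattern 5, 2, 5, 2, 5 repeats every 2 events.
These are the Mondays and Saturdays of each week.
Next Monday: Sep 11 2023.
The following Saturday is Sep 16 2023.
The following Monday is Sep 18 2023.
The following Saturday is Sep 23 2023.
Next Monday: Sep 25 2023.

Sep 25 2023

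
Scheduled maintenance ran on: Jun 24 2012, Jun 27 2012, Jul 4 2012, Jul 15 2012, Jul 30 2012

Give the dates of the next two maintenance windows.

The spacing grows by 4 each time: 3, 7, 11, 15 days.
Next gap: 19 days. Jul 30 2012 + 19 days = Aug 18 2012.
Next gap: 23 days. Aug 18 2012 + 23 days = Sep 10 2012.

Aug 18 2012, Sep 10 2012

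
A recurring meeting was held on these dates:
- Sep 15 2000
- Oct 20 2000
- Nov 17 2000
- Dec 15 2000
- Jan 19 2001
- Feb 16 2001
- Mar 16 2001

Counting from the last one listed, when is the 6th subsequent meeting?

Gaps: 35, 28, 28, 35, 28, 28 days — a mix of 28 and 35. Every date is a Friday.
Each is the 3rd Friday of its month.
April 2001 — 3rd Friday is Apr 20 2001.
3rd Friday of May 2001: May 18 2001.
3rd Friday of June 2001: Jun 15 2001.
July 2001 — 3rd Friday is Jul 20 2001.
August 2001 — 3rd Friday is Aug 17 2001.
September 2001 — 3rd Friday is Sep 21 2001.

Sep 21 2001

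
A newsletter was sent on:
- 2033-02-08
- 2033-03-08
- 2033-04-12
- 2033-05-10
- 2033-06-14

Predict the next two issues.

All dates are Tuesdays, 28, 35, 28, 35 days apart.
Specifically, the 2nd Tuesday of each month.
July 2033 — 2nd Tuesday is 2033-07-12.
August 2033 — 2nd Tuesday is 2033-08-09.

2033-07-12, 2033-08-09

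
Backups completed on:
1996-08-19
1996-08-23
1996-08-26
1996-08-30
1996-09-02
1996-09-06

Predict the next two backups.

Every event lands on a Monday or Friday (gaps cycle 4, 3, 4, 3, 4).
So the schedule is: every Monday and Friday.
Next Monday: 1996-09-09.
The following Friday is 1996-09-13.

1996-09-09, 1996-09-13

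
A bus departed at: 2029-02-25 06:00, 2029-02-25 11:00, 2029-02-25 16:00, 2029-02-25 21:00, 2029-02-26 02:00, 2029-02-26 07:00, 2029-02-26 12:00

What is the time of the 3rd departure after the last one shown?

2029-02-27 03:00

Gaps: 5, 5, 5, 5, 5, 5 hours — each event is 5 hours after the previous one.
2029-02-26 12:00 + 5 h = 2029-02-26 17:00.
2029-02-26 17:00 + 5 h = 2029-02-26 22:00.
2029-02-26 22:00 + 5 h = 2029-02-27 03:00.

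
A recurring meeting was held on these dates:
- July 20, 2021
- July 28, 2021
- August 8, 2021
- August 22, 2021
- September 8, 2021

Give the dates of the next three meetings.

September 28, 2021; October 21, 2021; November 16, 2021

Gaps: 8, 11, 14, 17 days — each gap is 3 larger than the previous one.
Next gap: 20 days. September 8, 2021 + 20 days = September 28, 2021.
Next gap: 23 days. September 28, 2021 + 23 days = October 21, 2021.
Next gap: 26 days. October 21, 2021 + 26 days = November 16, 2021.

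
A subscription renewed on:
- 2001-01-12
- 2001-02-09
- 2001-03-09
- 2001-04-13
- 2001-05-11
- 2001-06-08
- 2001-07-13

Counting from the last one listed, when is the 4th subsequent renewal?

2001-11-09

Gaps: 28, 28, 35, 28, 28, 35 days — a mix of 28 and 35. Every date is a Friday.
Each is the 2nd Friday of its month.
2nd Friday of August 2001: 2001-08-10.
September 2001 — 2nd Friday is 2001-09-14.
October 2001 — 2nd Friday is 2001-10-12.
November 2001 — 2nd Friday is 2001-11-09.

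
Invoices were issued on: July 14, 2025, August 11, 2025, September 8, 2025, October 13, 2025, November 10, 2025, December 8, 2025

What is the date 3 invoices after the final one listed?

These are Mondays at 28- or 35-day spacing (28, 28, 35, 28, 28).
The pattern: 2nd Monday of the month.
2nd Monday of January 2026: January 12, 2026.
February 2026 — 2nd Monday is February 9, 2026.
March 2026 — 2nd Monday is March 9, 2026.

March 9, 2026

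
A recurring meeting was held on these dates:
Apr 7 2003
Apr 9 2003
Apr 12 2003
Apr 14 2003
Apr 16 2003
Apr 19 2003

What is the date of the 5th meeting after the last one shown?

Apr 30 2003

Every event lands on a Monday or Wednesday or Saturday (gaps cycle 2, 3, 2, 2, 3).
So the schedule is: every Monday, Wednesday and Saturday.
The following Monday is Apr 21 2003.
The following Wednesday is Apr 23 2003.
Next Saturday: Apr 26 2003.
Next Monday: Apr 28 2003.
Next Wednesday: Apr 30 2003.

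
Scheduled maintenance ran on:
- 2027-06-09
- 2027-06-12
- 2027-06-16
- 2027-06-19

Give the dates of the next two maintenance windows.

2027-06-23, 2027-06-26

The gap pattern 3, 4, 3 repeats every 2 events.
These are the Wednesdays and Saturdays of each week.
Next Wednesday: 2027-06-23.
The following Saturday is 2027-06-26.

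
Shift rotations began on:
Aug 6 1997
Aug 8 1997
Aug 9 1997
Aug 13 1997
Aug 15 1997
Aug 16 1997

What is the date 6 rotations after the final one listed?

The gap pattern 2, 1, 4, 2, 1 repeats every 3 events.
These are the Wednesdays, Fridays and Saturdays of each week.
Next Wednesday: Aug 20 1997.
Next Friday: Aug 22 1997.
Next Saturday: Aug 23 1997.
Next Wednesday: Aug 27 1997.
Next Friday: Aug 29 1997.
Next Saturday: Aug 30 1997.

Aug 30 1997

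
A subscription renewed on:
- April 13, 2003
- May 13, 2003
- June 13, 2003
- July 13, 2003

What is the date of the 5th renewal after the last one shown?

December 13, 2003

Each date is the 13th; the gaps (30, 31, 30) track the month lengths.
The rule is the 13th of each month.
August 2003: August 13, 2003.
September 2003: September 13, 2003.
Next: October 2003 → October 13, 2003.
November 2003: November 13, 2003.
Next: December 2003 → December 13, 2003.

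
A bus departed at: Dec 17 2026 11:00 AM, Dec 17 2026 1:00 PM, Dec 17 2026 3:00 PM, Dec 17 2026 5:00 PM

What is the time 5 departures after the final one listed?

Dec 18 2026 3:00 AM

Gaps: 2, 2, 2 hours — each event is 2 hours after the previous one.
Dec 17 2026 5:00 PM + 2 h = Dec 17 2026 7:00 PM.
Dec 17 2026 7:00 PM + 2 h = Dec 17 2026 9:00 PM.
Dec 17 2026 9:00 PM + 2 h = Dec 17 2026 11:00 PM.
Dec 17 2026 11:00 PM + 2 h = Dec 18 2026 1:00 AM.
Dec 18 2026 1:00 AM + 2 h = Dec 18 2026 3:00 AM.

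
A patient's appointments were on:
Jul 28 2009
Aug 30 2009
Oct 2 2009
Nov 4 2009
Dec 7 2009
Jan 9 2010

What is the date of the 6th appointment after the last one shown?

The spacing is 33, 33, 33, 33, 33 days — always 33 days.
Jan 9 2010 + 33 days = Feb 11 2010.
Feb 11 2010 + 33 days = Mar 16 2010.
Mar 16 2010 + 33 days = Apr 18 2010.
Apr 18 2010 + 33 days = May 21 2010.
May 21 2010 + 33 days = Jun 23 2010.
Jun 23 2010 + 33 days = Jul 26 2010.

Jul 26 2010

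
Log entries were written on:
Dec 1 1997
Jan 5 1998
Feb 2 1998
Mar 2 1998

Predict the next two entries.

These are Mondays at 28- or 35-day spacing (35, 28, 28).
The pattern: 1st Monday of the month.
1st Monday of April 1998: Apr 6 1998.
1st Monday of May 1998: May 4 1998.

Apr 6 1998, May 4 1998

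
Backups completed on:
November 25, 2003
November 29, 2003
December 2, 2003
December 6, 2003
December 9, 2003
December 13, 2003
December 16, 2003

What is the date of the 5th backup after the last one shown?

Gaps: 4, 3, 4, 3, 4, 3 days — not constant, but cyclic with period 2.
The events fall on every Tuesday and Saturday.
The following Saturday is December 20, 2003.
The following Tuesday is December 23, 2003.
The following Saturday is December 27, 2003.
The following Tuesday is December 30, 2003.
The following Saturday is January 3, 2004.

January 3, 2004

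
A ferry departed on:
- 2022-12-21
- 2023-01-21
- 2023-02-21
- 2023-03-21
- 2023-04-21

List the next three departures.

2023-05-21, 2023-06-21, 2023-07-21

The day-of-month is always 21 (31, 31, 28, 31 days between events).
So this recurs on the 21st of each month.
Next: May 2023 → 2023-05-21.
Next: June 2023 → 2023-06-21.
Next: July 2023 → 2023-07-21.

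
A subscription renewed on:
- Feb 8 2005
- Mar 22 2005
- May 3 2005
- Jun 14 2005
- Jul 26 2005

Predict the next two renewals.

Sep 6 2005, Oct 18 2005

Gaps between consecutive events: 42, 42, 42, 42 days — a constant 42-day interval.
Jul 26 2005 + 42 days = Sep 6 2005.
Sep 6 2005 + 42 days = Oct 18 2005.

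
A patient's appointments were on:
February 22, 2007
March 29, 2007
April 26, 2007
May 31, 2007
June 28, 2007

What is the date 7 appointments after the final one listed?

January 31, 2008

These are Thursdays with 35, 28, 35, 28-day gaps.
Each is the final Thursday of its month — March 29, 2007 is past the 28th, so '4th Thursday' doesn't fit.
July 2007 ends with Thursday July 26, 2007.
Last Thursday of August 2007: August 30, 2007.
September 2007 ends with Thursday September 27, 2007.
Last Thursday of October 2007: October 25, 2007.
Last Thursday of November 2007: November 29, 2007.
December 2007 ends with Thursday December 27, 2007.
Last Thursday of January 2008: January 31, 2008.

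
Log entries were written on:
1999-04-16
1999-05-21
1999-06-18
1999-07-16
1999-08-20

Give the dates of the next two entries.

All dates are Fridays, 35, 28, 28, 35 days apart.
Specifically, the 3rd Friday of each month.
September 1999 — 3rd Friday is 1999-09-17.
3rd Friday of October 1999: 1999-10-15.

1999-09-17, 1999-10-15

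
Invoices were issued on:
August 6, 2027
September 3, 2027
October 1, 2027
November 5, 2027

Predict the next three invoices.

December 3, 2027; January 7, 2028; February 4, 2028

All dates are Fridays, 28, 28, 35 days apart.
Specifically, the 1st Friday of each month.
December 2027 — 1st Friday is December 3, 2027.
1st Friday of January 2028: January 7, 2028.
February 2028 — 1st Friday is February 4, 2028.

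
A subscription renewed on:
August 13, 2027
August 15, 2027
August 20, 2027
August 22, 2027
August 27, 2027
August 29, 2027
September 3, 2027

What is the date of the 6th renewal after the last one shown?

The gap pattern 2, 5, 2, 5, 2, 5 repeats every 2 events.
These are the Fridays and Sundays of each week.
Next Sunday: September 5, 2027.
The following Friday is September 10, 2027.
Next Sunday: September 12, 2027.
Next Friday: September 17, 2027.
Next Sunday: September 19, 2027.
The following Friday is September 24, 2027.

September 24, 2027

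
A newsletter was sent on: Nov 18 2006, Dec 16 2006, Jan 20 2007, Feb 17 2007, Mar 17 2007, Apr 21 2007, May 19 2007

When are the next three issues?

All dates are Saturdays, 28, 35, 28, 28, 35, 28 days apart.
Specifically, the 3rd Saturday of each month.
3rd Saturday of June 2007: Jun 16 2007.
3rd Saturday of July 2007: Jul 21 2007.
3rd Saturday of August 2007: Aug 18 2007.

Jun 16 2007, Jul 21 2007, Aug 18 2007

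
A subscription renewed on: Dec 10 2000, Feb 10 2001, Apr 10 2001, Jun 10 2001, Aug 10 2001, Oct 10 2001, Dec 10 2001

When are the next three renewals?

Each date is the 10th; the gaps (62, 59, 61, 61, 61, 61) track the month lengths.
The rule is the 10th of every 2 months.
Next: February 2002 → Feb 10 2002.
April 2002: Apr 10 2002.
June 2002: Jun 10 2002.

Feb 10 2002, Apr 10 2002, Jun 10 2002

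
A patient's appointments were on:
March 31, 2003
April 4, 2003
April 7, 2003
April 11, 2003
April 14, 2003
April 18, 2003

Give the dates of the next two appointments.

April 21, 2003; April 25, 2003

Gaps: 4, 3, 4, 3, 4 days — not constant, but cyclic with period 2.
The events fall on every Monday and Friday.
Next Monday: April 21, 2003.
The following Friday is April 25, 2003.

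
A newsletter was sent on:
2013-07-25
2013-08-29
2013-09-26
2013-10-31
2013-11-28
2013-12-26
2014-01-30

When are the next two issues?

All Thursdays; the gaps (35, 28, 35, 28, 28, 35) vary with month length.
This is the last Thursday of each month.
Last Thursday of February 2014: 2014-02-27.
Last Thursday of March 2014: 2014-03-27.

2014-02-27, 2014-03-27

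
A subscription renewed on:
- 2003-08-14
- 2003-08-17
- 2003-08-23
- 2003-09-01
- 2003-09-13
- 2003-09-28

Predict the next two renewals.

2003-10-16, 2003-11-06

The spacing grows by 3 each time: 3, 6, 9, 12, 15 days.
Next gap: 18 days. 2003-09-28 + 18 days = 2003-10-16.
Next gap: 21 days. 2003-10-16 + 21 days = 2003-11-06.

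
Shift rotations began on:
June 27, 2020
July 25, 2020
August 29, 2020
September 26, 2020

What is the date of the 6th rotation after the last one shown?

March 27, 2021

All Saturdays; the gaps (28, 35, 28) vary with month length.
This is the last Saturday of each month.
October 2020 ends with Saturday October 31, 2020.
November 2020 ends with Saturday November 28, 2020.
Last Saturday of December 2020: December 26, 2020.
Last Saturday of January 2021: January 30, 2021.
February 2021 ends with Saturday February 27, 2021.
March 2021 ends with Saturday March 27, 2021.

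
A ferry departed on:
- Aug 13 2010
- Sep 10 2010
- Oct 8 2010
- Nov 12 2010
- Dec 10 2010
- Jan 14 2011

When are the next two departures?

All dates are Fridays, 28, 28, 35, 28, 35 days apart.
Specifically, the 2nd Friday of each month.
2nd Friday of February 2011: Feb 11 2011.
2nd Friday of March 2011: Mar 11 2011.

Feb 11 2011, Mar 11 2011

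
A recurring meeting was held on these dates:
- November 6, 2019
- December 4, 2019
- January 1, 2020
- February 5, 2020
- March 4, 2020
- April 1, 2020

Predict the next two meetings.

All dates are Wednesdays, 28, 28, 35, 28, 28 days apart.
Specifically, the 1st Wednesday of each month.
1st Wednesday of May 2020: May 6, 2020.
June 2020 — 1st Wednesday is June 3, 2020.

May 6, 2020; June 3, 2020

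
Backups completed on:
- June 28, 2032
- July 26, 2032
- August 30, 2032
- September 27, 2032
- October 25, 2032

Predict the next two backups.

November 29, 2032; December 27, 2032

All Mondays; the gaps (28, 35, 28, 28) vary with month length.
This is the last Monday of each month.
November 2032 ends with Monday November 29, 2032.
Last Monday of December 2032: December 27, 2032.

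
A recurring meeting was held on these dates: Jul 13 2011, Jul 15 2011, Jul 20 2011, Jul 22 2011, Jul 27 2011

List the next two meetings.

Every event lands on a Wednesday or Friday (gaps cycle 2, 5, 2, 5).
So the schedule is: every Wednesday and Friday.
The following Friday is Jul 29 2011.
The following Wednesday is Aug 3 2011.

Jul 29 2011, Aug 3 2011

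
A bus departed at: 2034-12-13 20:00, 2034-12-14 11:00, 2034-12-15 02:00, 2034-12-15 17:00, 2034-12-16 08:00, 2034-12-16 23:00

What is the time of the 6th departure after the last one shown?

2034-12-20 17:00

Gaps: 15, 15, 15, 15, 15 hours — each event is 15 hours after the previous one.
2034-12-16 23:00 + 15 h = 2034-12-17 14:00.
2034-12-17 14:00 + 15 h = 2034-12-18 05:00.
2034-12-18 05:00 + 15 h = 2034-12-18 20:00.
2034-12-18 20:00 + 15 h = 2034-12-19 11:00.
2034-12-19 11:00 + 15 h = 2034-12-20 02:00.
2034-12-20 02:00 + 15 h = 2034-12-20 17:00.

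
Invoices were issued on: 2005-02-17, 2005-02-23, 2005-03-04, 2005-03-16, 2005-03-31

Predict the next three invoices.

2005-04-18, 2005-05-09, 2005-06-02

The spacing grows by 3 each time: 6, 9, 12, 15 days.
Next gap: 18 days. 2005-03-31 + 18 days = 2005-04-18.
Next gap: 21 days. 2005-04-18 + 21 days = 2005-05-09.
Next gap: 24 days. 2005-05-09 + 24 days = 2005-06-02.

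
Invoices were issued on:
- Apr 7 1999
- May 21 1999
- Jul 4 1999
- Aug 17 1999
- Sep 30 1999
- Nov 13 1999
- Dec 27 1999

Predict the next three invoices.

Feb 9 2000, Mar 24 2000, May 7 2000

The spacing is 44, 44, 44, 44, 44, 44 days — always 44 days.
Dec 27 1999 + 44 days = Feb 9 2000.
Feb 9 2000 + 44 days = Mar 24 2000.
Mar 24 2000 + 44 days = May 7 2000.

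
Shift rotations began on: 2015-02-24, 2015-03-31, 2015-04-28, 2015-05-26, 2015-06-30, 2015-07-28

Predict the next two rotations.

2015-08-25, 2015-09-29

These are Tuesdays with 35, 28, 28, 35, 28-day gaps.
Each is the final Tuesday of its month — 2015-03-31 is past the 28th, so '4th Tuesday' doesn't fit.
August 2015 ends with Tuesday 2015-08-25.
September 2015 ends with Tuesday 2015-09-29.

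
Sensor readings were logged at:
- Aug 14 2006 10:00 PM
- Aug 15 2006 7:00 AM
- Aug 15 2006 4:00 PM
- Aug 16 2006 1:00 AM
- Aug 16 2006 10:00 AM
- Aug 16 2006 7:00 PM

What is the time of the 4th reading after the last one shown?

Spacing: 9, 9, 9, 9, 9 h — constant 9 h.
Aug 16 2006 7:00 PM + 9 h = Aug 17 2006 4:00 AM.
Aug 17 2006 4:00 AM + 9 h = Aug 17 2006 1:00 PM.
Aug 17 2006 1:00 PM + 9 h = Aug 17 2006 10:00 PM.
Aug 17 2006 10:00 PM + 9 h = Aug 18 2006 7:00 AM.

Aug 18 2006 7:00 AM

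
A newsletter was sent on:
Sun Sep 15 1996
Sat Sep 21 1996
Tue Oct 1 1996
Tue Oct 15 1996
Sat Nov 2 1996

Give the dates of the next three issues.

The spacing grows by 4 each time: 6, 10, 14, 18 days.
Next gap: 22 days. Sat Nov 2 1996 + 22 days = Sun Nov 24 1996.
Next gap: 26 days. Sun Nov 24 1996 + 26 days = Fri Dec 20 1996.
Next gap: 30 days. Fri Dec 20 1996 + 30 days = Sun Jan 19 1997.

Sun Nov 24 1996, Fri Dec 20 1996, Sun Jan 19 1997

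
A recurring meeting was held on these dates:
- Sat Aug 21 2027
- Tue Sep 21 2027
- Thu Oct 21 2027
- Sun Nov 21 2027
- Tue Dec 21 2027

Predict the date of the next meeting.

The day-of-month is always 21 (31, 30, 31, 30 days between events).
So this recurs on the 21st of each month.
January 2028: Fri Jan 21 2028.

Fri Jan 21 2028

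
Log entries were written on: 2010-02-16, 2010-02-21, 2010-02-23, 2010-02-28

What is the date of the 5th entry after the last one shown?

Every event lands on a Tuesday or Sunday (gaps cycle 5, 2, 5).
So the schedule is: every Tuesday and Sunday.
The following Tuesday is 2010-03-02.
The following Sunday is 2010-03-07.
Next Tuesday: 2010-03-09.
Next Sunday: 2010-03-14.
The following Tuesday is 2010-03-16.

2010-03-16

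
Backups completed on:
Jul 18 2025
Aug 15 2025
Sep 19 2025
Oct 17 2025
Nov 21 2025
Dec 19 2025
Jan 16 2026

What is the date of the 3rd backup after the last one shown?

Apr 17 2026

These are Fridays at 28- or 35-day spacing (28, 35, 28, 35, 28, 28).
The pattern: 3rd Friday of the month.
February 2026 — 3rd Friday is Feb 20 2026.
3rd Friday of March 2026: Mar 20 2026.
3rd Friday of April 2026: Apr 17 2026.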